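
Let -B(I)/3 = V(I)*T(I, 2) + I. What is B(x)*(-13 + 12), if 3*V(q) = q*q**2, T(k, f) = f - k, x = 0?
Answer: 0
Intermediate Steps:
V(q) = q**3/3 (V(q) = (q*q**2)/3 = q**3/3)
B(I) = -3*I - I**3*(2 - I) (B(I) = -3*((I**3/3)*(2 - I) + I) = -3*(I**3*(2 - I)/3 + I) = -3*(I + I**3*(2 - I)/3) = -3*I - I**3*(2 - I))
B(x)*(-13 + 12) = (0*(-3 + 0**2*(-2 + 0)))*(-13 + 12) = (0*(-3 + 0*(-2)))*(-1) = (0*(-3 + 0))*(-1) = (0*(-3))*(-1) = 0*(-1) = 0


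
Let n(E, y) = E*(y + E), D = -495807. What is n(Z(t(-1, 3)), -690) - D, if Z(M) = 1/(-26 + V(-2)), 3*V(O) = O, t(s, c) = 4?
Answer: 3173330409/6400 ≈ 4.9583e+5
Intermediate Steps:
V(O) = O/3
Z(M) = -3/80 (Z(M) = 1/(-26 + (1/3)*(-2)) = 1/(-26 - 2/3) = 1/(-80/3) = -3/80)
n(E, y) = E*(E + y)
n(Z(t(-1, 3)), -690) - D = -3*(-3/80 - 690)/80 - 1*(-495807) = -3/80*(-55203/80) + 495807 = 165609/6400 + 495807 = 3173330409/6400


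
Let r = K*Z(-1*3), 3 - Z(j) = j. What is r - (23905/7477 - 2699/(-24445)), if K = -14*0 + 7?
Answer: 7072022982/182775265 ≈ 38.692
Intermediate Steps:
Z(j) = 3 - j
K = 7 (K = 0 + 7 = 7)
r = 42 (r = 7*(3 - (-1)*3) = 7*(3 - 1*(-3)) = 7*(3 + 3) = 7*6 = 42)
r - (23905/7477 - 2699/(-24445)) = 42 - (23905/7477 - 2699/(-24445)) = 42 - (23905*(1/7477) - 2699*(-1/24445)) = 42 - (23905/7477 + 2699/24445) = 42 - 1*604538148/182775265 = 42 - 604538148/182775265 = 7072022982/182775265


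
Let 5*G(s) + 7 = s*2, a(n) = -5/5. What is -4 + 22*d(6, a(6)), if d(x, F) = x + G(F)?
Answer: 442/5 ≈ 88.400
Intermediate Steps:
a(n) = -1 (a(n) = -5*⅕ = -1)
G(s) = -7/5 + 2*s/5 (G(s) = -7/5 + (s*2)/5 = -7/5 + (2*s)/5 = -7/5 + 2*s/5)
d(x, F) = -7/5 + x + 2*F/5 (d(x, F) = x + (-7/5 + 2*F/5) = -7/5 + x + 2*F/5)
-4 + 22*d(6, a(6)) = -4 + 22*(-7/5 + 6 + (⅖)*(-1)) = -4 + 22*(-7/5 + 6 - ⅖) = -4 + 22*(21/5) = -4 + 462/5 = 442/5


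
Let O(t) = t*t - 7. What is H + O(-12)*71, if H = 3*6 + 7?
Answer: 9752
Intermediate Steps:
H = 25 (H = 18 + 7 = 25)
O(t) = -7 + t² (O(t) = t² - 7 = -7 + t²)
H + O(-12)*71 = 25 + (-7 + (-12)²)*71 = 25 + (-7 + 144)*71 = 25 + 137*71 = 25 + 9727 = 9752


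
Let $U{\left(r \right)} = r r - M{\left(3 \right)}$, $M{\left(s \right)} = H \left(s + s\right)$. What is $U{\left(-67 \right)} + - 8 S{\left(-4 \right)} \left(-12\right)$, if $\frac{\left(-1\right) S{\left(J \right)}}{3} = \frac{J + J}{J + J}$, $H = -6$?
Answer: $4237$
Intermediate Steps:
$S{\left(J \right)} = -3$ ($S{\left(J \right)} = - 3 \frac{J + J}{J + J} = - 3 \frac{2 J}{2 J} = - 3 \cdot 2 J \frac{1}{2 J} = \left(-3\right) 1 = -3$)
$M{\left(s \right)} = - 12 s$ ($M{\left(s \right)} = - 6 \left(s + s\right) = - 6 \cdot 2 s = - 12 s$)
$U{\left(r \right)} = 36 + r^{2}$ ($U{\left(r \right)} = r r - \left(-12\right) 3 = r^{2} - -36 = r^{2} + 36 = 36 + r^{2}$)
$U{\left(-67 \right)} + - 8 S{\left(-4 \right)} \left(-12\right) = \left(36 + \left(-67\right)^{2}\right) + \left(-8\right) \left(-3\right) \left(-12\right) = \left(36 + 4489\right) + 24 \left(-12\right) = 4525 - 288 = 4237$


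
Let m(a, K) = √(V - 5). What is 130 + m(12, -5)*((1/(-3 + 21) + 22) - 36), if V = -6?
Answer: 130 - 251*I*√11/18 ≈ 130.0 - 46.248*I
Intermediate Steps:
m(a, K) = I*√11 (m(a, K) = √(-6 - 5) = √(-11) = I*√11)
130 + m(12, -5)*((1/(-3 + 21) + 22) - 36) = 130 + (I*√11)*((1/(-3 + 21) + 22) - 36) = 130 + (I*√11)*((1/18 + 22) - 36) = 130 + (I*√11)*(397/18 - 36) = 130 + (I*√11)*(-251/18) = 130 - 251*I*√11/18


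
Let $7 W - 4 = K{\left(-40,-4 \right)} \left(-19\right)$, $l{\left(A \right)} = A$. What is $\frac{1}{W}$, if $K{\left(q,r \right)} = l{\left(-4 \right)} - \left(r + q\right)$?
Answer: $- \frac{1}{108} \approx -0.0092593$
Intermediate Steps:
$K{\left(q,r \right)} = -4 - q - r$ ($K{\left(q,r \right)} = -4 - \left(r + q\right) = -4 - \left(q + r\right) = -4 - q - r$)
$W = -108$ ($W = \frac{4}{7} + \frac{\left(-4 - -40 - -4\right) \left(-19\right)}{7} = \frac{4}{7} + \frac{\left(-4 + 40 + 4\right) \left(-19\right)}{7} = \frac{4}{7} + \frac{40 \left(-19\right)}{7} = \frac{4}{7} + \frac{1}{7} \left(-760\right) = \frac{4}{7} - \frac{760}{7} = -108$)
$\frac{1}{W} = \frac{1}{-108} = - \frac{1}{108}$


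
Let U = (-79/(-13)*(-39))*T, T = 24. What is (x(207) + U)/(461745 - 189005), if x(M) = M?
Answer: -5481/272740 ≈ -0.020096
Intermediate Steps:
U = -5688 (U = (-79/(-13)*(-39))*24 = (-79*(-1/13)*(-39))*24 = ((79/13)*(-39))*24 = -237*24 = -5688)
(x(207) + U)/(461745 - 189005) = (207 - 5688)/(461745 - 189005) = -5481/272740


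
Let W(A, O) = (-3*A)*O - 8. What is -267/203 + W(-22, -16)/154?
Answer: -18365/2233 ≈ -8.2244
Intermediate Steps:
W(A, O) = -8 - 3*A*O (W(A, O) = -3*A*O - 8 = -8 - 3*A*O)
-267/203 + W(-22, -16)/154 = -267/203 + (-8 - 3*(-22)*(-16))/154 = -267*1/203 + (-8 - 1056)*(1/154) = -267/203 - 1064*1/154 = -267/203 - 76/11 = -18365/2233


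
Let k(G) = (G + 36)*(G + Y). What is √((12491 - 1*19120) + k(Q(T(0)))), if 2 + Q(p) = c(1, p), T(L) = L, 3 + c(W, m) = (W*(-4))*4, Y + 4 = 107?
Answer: I*√5399 ≈ 73.478*I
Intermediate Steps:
Y = 103 (Y = -4 + 107 = 103)
c(W, m) = -3 - 16*W (c(W, m) = -3 + (W*(-4))*4 = -3 - 4*W*4 = -3 - 16*W)
Q(p) = -21 (Q(p) = -2 + (-3 - 16*1) = -2 + (-3 - 16) = -2 - 19 = -21)
k(G) = (36 + G)*(103 + G) (k(G) = (G + 36)*(G + 103) = (36 + G)*(103 + G))
√((12491 - 1*19120) + k(Q(T(0)))) = √((12491 - 1*19120) + (3708 + (-21)² + 139*(-21))) = √((12491 - 19120) + (3708 + 441 - 2919)) = √(-6629 + 1230) = √(-5399) = I*√5399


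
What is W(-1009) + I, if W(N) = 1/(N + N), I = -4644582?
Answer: -9372766477/2018 ≈ -4.6446e+6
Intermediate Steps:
W(N) = 1/(2*N)
W(-1009) + I = (½)/(-1009) - 4644582 = (½)*(-1/1009) - 4644582 = -1/2018 - 4644582 = -9372766477/2018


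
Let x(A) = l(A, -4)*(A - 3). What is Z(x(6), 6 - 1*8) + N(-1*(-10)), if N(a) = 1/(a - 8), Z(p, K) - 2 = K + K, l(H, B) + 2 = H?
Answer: -3/2 ≈ -1.5000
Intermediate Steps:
l(H, B) = -2 + H
x(A) = (-3 + A)*(-2 + A) (x(A) = (-2 + A)*(A - 3) = (-2 + A)*(-3 + A) = (-3 + A)*(-2 + A))
Z(p, K) = 2 + 2*K (Z(p, K) = 2 + (K + K) = 2 + 2*K)
N(a) = 1/(-8 + a)
Z(x(6), 6 - 1*8) + N(-1*(-10)) = (2 + 2*(6 - 1*8)) + 1/(-8 - 1*(-10)) = (2 + 2*(6 - 8)) + 1/(-8 + 10) = (2 + 2*(-2)) + 1/2 = (2 - 4) + ½ = -2 + ½ = -3/2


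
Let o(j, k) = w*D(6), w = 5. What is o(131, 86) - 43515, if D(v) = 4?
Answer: -43495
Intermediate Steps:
o(j, k) = 20 (o(j, k) = 5*4 = 20)
o(131, 86) - 43515 = 20 - 43515 = -43495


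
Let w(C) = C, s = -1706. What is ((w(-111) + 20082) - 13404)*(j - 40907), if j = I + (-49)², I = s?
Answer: -264072204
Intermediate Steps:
I = -1706
j = 695 (j = -1706 + (-49)² = -1706 + 2401 = 695)
((w(-111) + 20082) - 13404)*(j - 40907) = ((-111 + 20082) - 13404)*(695 - 40907) = (19971 - 13404)*(-40212) = 6567*(-40212) = -264072204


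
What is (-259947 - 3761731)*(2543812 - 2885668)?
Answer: 1374834754368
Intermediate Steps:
(-259947 - 3761731)*(2543812 - 2885668) = -4021678*(-341856) = 1374834754368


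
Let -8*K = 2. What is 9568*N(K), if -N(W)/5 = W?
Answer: 11960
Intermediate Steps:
K = -1/4 (K = -1/8*2 = -1/4 ≈ -0.25000)
N(W) = -5*W
9568*N(K) = 9568*(-5*(-1/4)) = 9568*(5/4) = 11960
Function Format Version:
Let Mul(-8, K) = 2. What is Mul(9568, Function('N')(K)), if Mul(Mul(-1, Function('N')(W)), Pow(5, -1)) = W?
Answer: 11960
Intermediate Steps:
K = Rational(-1, 4) (K = Mul(Rational(-1, 8), 2) = Rational(-1, 4) ≈ -0.25000)
Function('N')(W) = Mul(-5, W)
Mul(9568, Function('N')(K)) = Mul(9568, Mul(-5, Rational(-1, 4))) = Mul(9568, Rational(5, 4)) = 11960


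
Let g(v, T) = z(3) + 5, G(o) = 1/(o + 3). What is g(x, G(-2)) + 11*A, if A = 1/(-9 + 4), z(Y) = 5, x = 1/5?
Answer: 39/5 ≈ 7.8000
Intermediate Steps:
x = ⅕ ≈ 0.20000
G(o) = 1/(3 + o)
g(v, T) = 10 (g(v, T) = 5 + 5 = 10)
A = -⅕ (A = 1/(-5) = -⅕ ≈ -0.20000)
g(x, G(-2)) + 11*A = 10 + 11*(-⅕) = 10 - 11/5 = 39/5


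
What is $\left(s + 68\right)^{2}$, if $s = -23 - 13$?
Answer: $1024$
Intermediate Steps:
$s = -36$ ($s = -23 - 13 = -36$)
$\left(s + 68\right)^{2} = \left(-36 + 68\right)^{2} = 32^{2} = 1024$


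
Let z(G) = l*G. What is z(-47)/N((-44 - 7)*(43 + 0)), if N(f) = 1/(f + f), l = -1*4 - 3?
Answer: -1442994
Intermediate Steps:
l = -7 (l = -4 - 3 = -7)
N(f) = 1/(2*f)
z(G) = -7*G
z(-47)/N((-44 - 7)*(43 + 0)) = (-7*(-47))/((1/(2*(((-44 - 7)*(43 + 0)))))) = 329/((1/(2*((-51*43))))) = 329/(((½)/(-2193))) = 329/(((½)*(-1/2193))) = 329/(-1/4386) = 329*(-4386) = -1442994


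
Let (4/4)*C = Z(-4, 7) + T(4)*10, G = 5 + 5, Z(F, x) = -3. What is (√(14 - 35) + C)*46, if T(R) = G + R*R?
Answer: 11822 + 46*I*√21 ≈ 11822.0 + 210.8*I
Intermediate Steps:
G = 10
T(R) = 10 + R² (T(R) = 10 + R*R = 10 + R²)
C = 257 (C = -3 + (10 + 4²)*10 = -3 + (10 + 16)*10 = -3 + 26*10 = -3 + 260 = 257)
(√(14 - 35) + C)*46 = (√(14 - 35) + 257)*46 = (√(-21) + 257)*46 = (I*√21 + 257)*46 = (257 + I*√21)*46 = 11822 + 46*I*√21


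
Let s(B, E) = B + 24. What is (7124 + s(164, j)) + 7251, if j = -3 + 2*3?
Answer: 14563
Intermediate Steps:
j = 3 (j = -3 + 6 = 3)
s(B, E) = 24 + B
(7124 + s(164, j)) + 7251 = (7124 + (24 + 164)) + 7251 = (7124 + 188) + 7251 = 7312 + 7251 = 14563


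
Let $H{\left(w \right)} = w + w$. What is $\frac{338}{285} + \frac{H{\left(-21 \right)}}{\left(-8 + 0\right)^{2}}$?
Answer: $\frac{4831}{9120} \approx 0.52971$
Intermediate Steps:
$H{\left(w \right)} = 2 w$
$\frac{338}{285} + \frac{H{\left(-21 \right)}}{\left(-8 + 0\right)^{2}} = \frac{338}{285} + \frac{2 \left(-21\right)}{\left(-8 + 0\right)^{2}} = 338 \cdot \frac{1}{285} - \frac{42}{\left(-8\right)^{2}} = \frac{338}{285} - \frac{42}{64} = \frac{338}{285} - \frac{21}{32} = \frac{4831}{9120}$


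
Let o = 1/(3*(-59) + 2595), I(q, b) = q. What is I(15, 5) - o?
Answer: 36269/2418 ≈ 15.000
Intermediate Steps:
o = 1/2418 (o = 1/(-177 + 2595) = 1/2418 ≈ 0.00041356)
I(15, 5) - o = 15 - 1*1/2418 = 15 - 1/2418 = 36269/2418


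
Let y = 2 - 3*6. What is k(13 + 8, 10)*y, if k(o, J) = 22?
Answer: -352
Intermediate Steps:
y = -16 (y = 2 - 18 = -16)
k(13 + 8, 10)*y = 22*(-16) = -352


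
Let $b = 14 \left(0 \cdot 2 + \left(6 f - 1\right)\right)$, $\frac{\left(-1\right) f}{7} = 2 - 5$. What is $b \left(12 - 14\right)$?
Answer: $-3500$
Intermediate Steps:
$f = 21$ ($f = - 7 \left(2 - 5\right) = \left(-7\right) \left(-3\right) = 21$)
$b = 1750$ ($b = 14 \left(0 \cdot 2 + \left(6 \cdot 21 - 1\right)\right) = 14 \left(0 + \left(126 - 1\right)\right) = 14 \left(0 + 125\right) = 14 \cdot 125 = 1750$)
$b \left(12 - 14\right) = 1750 \left(12 - 14\right) = 1750 \left(-2\right) = -3500$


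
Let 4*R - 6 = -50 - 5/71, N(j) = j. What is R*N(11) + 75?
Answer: -13119/284 ≈ -46.194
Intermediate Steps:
R = -3129/284 (R = 3/2 + (-50 - 5/71)/4 = 3/2 + (1/4)*(-3555/71) = 3/2 - 3555/284 = -3129/284 ≈ -11.018)
R*N(11) + 75 = -3129/284*11 + 75 = -34419/284 + 75 = -13119/284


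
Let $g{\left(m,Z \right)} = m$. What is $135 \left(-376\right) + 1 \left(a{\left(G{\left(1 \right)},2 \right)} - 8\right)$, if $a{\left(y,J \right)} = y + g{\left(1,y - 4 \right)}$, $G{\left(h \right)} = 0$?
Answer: $-50767$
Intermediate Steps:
$a{\left(y,J \right)} = 1 + y$ ($a{\left(y,J \right)} = y + 1 = 1 + y$)
$135 \left(-376\right) + 1 \left(a{\left(G{\left(1 \right)},2 \right)} - 8\right) = 135 \left(-376\right) + 1 \left(\left(1 + 0\right) - 8\right) = -50760 + 1 \left(1 - 8\right) = -50760 + 1 \left(-7\right) = -50760 - 7 = -50767$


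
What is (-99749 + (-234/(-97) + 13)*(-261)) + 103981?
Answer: 20309/97 ≈ 209.37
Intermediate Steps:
(-99749 + (-234/(-97) + 13)*(-261)) + 103981 = (-99749 + (-234*(-1/97) + 13)*(-261)) + 103981 = (-99749 + (234/97 + 13)*(-261)) + 103981 = (-99749 + (1495/97)*(-261)) + 103981 = (-99749 - 390195/97) + 103981 = -10065848/97 + 103981 = 20309/97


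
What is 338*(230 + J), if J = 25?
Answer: 86190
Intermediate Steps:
338*(230 + J) = 338*(230 + 25) = 338*255 = 86190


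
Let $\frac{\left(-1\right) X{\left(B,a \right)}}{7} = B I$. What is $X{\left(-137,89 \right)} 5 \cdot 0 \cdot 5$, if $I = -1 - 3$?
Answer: $0$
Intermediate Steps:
$I = -4$ ($I = -1 - 3 = -4$)
$X{\left(B,a \right)} = 28 B$ ($X{\left(B,a \right)} = - 7 B \left(-4\right) = - 7 \left(- 4 B\right) = 28 B$)
$X{\left(-137,89 \right)} 5 \cdot 0 \cdot 5 = 28 \left(-137\right) 5 \cdot 0 \cdot 5 = - 3836 \cdot 0 \cdot 5 = \left(-3836\right) 0 = 0$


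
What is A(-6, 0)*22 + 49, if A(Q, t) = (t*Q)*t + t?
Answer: 49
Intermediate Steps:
A(Q, t) = t + Q*t**2 (A(Q, t) = (Q*t)*t + t = Q*t**2 + t = t + Q*t**2)
A(-6, 0)*22 + 49 = (0*(1 - 6*0))*22 + 49 = (0*(1 + 0))*22 + 49 = (0*1)*22 + 49 = 0*22 + 49 = 0 + 49 = 49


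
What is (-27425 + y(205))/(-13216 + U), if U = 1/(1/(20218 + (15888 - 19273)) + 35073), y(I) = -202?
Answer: 16310533518870/7802512416127 ≈ 2.0904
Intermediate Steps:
U = 16833/590383810 (U = 1/(1/(20218 - 3385) + 35073) = 1/(1/16833 + 35073) = 1/(590383810/16833) = 16833/590383810 ≈ 2.8512e-5)
(-27425 + y(205))/(-13216 + U) = (-27425 - 202)/(-13216 + 16833/590383810) = -27627/(-7802512416127/590383810) = -27627*(-590383810/7802512416127) = 16310533518870/7802512416127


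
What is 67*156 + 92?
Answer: 10544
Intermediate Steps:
67*156 + 92 = 10452 + 92 = 10544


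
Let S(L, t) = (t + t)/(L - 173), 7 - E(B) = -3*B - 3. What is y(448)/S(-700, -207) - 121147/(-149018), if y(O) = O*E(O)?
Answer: 4384069429197/3427414 ≈ 1.2791e+6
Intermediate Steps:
E(B) = 10 + 3*B (E(B) = 7 - (-3*B - 3) = 7 - (-3 - 3*B) = 7 + (3 + 3*B) = 10 + 3*B)
y(O) = O*(10 + 3*O)
S(L, t) = 2*t/(-173 + L) (S(L, t) = (2*t)/(-173 + L) = 2*t/(-173 + L))
y(448)/S(-700, -207) - 121147/(-149018) = (448*(10 + 3*448))/((2*(-207)/(-173 - 700))) - 121147/(-149018) = (448*(10 + 1344))/((2*(-207)/(-873))) - 121147*(-1/149018) = (448*1354)/((2*(-207)*(-1/873))) + 121147/149018 = 606592/(46/97) + 121147/149018 = 606592*(97/46) + 121147/149018 = 29419712/23 + 121147/149018 = 4384069429197/3427414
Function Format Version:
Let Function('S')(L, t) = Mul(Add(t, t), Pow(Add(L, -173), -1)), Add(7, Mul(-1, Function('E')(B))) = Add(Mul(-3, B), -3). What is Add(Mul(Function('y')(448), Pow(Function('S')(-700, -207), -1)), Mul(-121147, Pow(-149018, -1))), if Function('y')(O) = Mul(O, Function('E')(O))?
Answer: Rational(4384069429197, 3427414) ≈ 1.2791e+6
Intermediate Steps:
Function('E')(B) = Add(10, Mul(3, B)) (Function('E')(B) = Add(7, Mul(-1, Add(Mul(-3, B), -3))) = Add(7, Mul(-1, Add(-3, Mul(-3, B)))) = Add(7, Add(3, Mul(3, B))) = Add(10, Mul(3, B)))
Function('y')(O) = Mul(O, Add(10, Mul(3, O)))
Function('S')(L, t) = Mul(2, t, Pow(Add(-173, L), -1)) (Function('S')(L, t) = Mul(Mul(2, t), Pow(Add(-173, L), -1)) = Mul(2, t, Pow(Add(-173, L), -1)))
Add(Mul(Function('y')(448), Pow(Function('S')(-700, -207), -1)), Mul(-121147, Pow(-149018, -1))) = Add(Mul(Mul(448, Add(10, Mul(3, 448))), Pow(Mul(2, -207, Pow(Add(-173, -700), -1)), -1)), Mul(-121147, Pow(-149018, -1))) = Add(Mul(Mul(448, Add(10, 1344)), Pow(Mul(2, -207, Pow(-873, -1)), -1)), Mul(-121147, Rational(-1, 149018))) = Add(Mul(Mul(448, 1354), Pow(Mul(2, -207, Rational(-1, 873)), -1)), Rational(121147, 149018)) = Add(Mul(606592, Pow(Rational(46, 97), -1)), Rational(121147, 149018)) = Add(Mul(606592, Rational(97, 46)), Rational(121147, 149018)) = Add(Rational(29419712, 23), Rational(121147, 149018)) = Rational(4384069429197, 3427414)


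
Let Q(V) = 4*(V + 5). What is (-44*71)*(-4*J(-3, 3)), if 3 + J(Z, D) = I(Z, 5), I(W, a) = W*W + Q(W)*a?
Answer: 574816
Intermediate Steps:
Q(V) = 20 + 4*V (Q(V) = 4*(5 + V) = 20 + 4*V)
I(W, a) = W² + a*(20 + 4*W) (I(W, a) = W*W + (20 + 4*W)*a = W² + a*(20 + 4*W))
J(Z, D) = 97 + Z² + 20*Z (J(Z, D) = -3 + (Z² + 4*5*(5 + Z)) = -3 + (Z² + (100 + 20*Z)) = -3 + (100 + Z² + 20*Z) = 97 + Z² + 20*Z)
(-44*71)*(-4*J(-3, 3)) = (-44*71)*(-4*(97 + (-3)² + 20*(-3))) = -(-12496)*(97 + 9 - 60) = -(-12496)*46 = -3124*(-184) = 574816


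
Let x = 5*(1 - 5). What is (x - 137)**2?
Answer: 24649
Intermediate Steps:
x = -20 (x = 5*(-4) = -20)
(x - 137)**2 = (-20 - 137)**2 = (-157)**2 = 24649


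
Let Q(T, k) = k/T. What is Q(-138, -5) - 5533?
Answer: -763549/138 ≈ -5533.0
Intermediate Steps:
Q(-138, -5) - 5533 = -5/(-138) - 5533 = -5*(-1/138) - 5533 = 5/138 - 5533 = -763549/138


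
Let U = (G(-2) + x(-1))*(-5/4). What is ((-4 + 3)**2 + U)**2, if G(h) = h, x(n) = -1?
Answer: 361/16 ≈ 22.563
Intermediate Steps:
U = 15/4 (U = (-2 - 1)*(-5/4) = -(-15)/4 = -3*(-5/4) = 15/4 ≈ 3.7500)
((-4 + 3)**2 + U)**2 = ((-4 + 3)**2 + 15/4)**2 = ((-1)**2 + 15/4)**2 = (1 + 15/4)**2 = (19/4)**2 = 361/16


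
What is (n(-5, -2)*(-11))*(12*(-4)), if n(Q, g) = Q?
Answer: -2640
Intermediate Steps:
(n(-5, -2)*(-11))*(12*(-4)) = (-5*(-11))*(12*(-4)) = 55*(-48) = -2640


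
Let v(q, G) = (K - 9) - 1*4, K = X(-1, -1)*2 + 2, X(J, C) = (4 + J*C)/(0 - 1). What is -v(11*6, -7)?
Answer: 21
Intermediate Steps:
X(J, C) = -4 - C*J (X(J, C) = (4 + C*J)/(-1) = (4 + C*J)*(-1) = -4 - C*J)
K = -8 (K = (-4 - 1*(-1)*(-1))*2 + 2 = (-4 - 1)*2 + 2 = -5*2 + 2 = -10 + 2 = -8)
v(q, G) = -21 (v(q, G) = (-8 - 9) - 1*4 = -17 - 4 = -21)
-v(11*6, -7) = -1*(-21) = 21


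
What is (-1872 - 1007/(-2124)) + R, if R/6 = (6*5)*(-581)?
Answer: -226103041/2124 ≈ -1.0645e+5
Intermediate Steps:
R = -104580 (R = 6*((6*5)*(-581)) = 6*(30*(-581)) = 6*(-17430) = -104580)
(-1872 - 1007/(-2124)) + R = (-1872 - 1007/(-2124)) - 104580 = (-1872 - 1007*(-1)/2124) - 104580 = (-1872 - 1*(-1007/2124)) - 104580 = (-1872 + 1007/2124) - 104580 = -3975121/2124 - 104580 = -226103041/2124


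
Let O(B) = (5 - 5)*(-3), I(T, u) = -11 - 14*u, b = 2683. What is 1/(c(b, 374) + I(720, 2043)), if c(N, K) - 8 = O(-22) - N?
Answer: -1/31288 ≈ -3.1961e-5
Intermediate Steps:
O(B) = 0 (O(B) = 0*(-3) = 0)
c(N, K) = 8 - N (c(N, K) = 8 + (0 - N) = 8 - N)
1/(c(b, 374) + I(720, 2043)) = 1/((8 - 1*2683) + (-11 - 14*2043)) = 1/((8 - 2683) + (-11 - 28602)) = 1/(-2675 - 28613) = 1/(-31288) = -1/31288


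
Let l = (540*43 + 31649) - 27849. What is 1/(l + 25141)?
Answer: 1/52161 ≈ 1.9171e-5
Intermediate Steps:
l = 27020 (l = (23220 + 31649) - 27849 = 54869 - 27849 = 27020)
1/(l + 25141) = 1/(27020 + 25141) = 1/52161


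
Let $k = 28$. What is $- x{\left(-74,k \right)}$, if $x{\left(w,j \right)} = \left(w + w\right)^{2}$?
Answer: $-21904$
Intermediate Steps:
$x{\left(w,j \right)} = 4 w^{2}$ ($x{\left(w,j \right)} = \left(2 w\right)^{2} = 4 w^{2}$)
$- x{\left(-74,k \right)} = - 4 \left(-74\right)^{2} = - 4 \cdot 5476 = \left(-1\right) 21904 = -21904$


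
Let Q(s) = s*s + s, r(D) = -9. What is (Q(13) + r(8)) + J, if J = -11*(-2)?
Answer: 195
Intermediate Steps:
J = 22
Q(s) = s + s² (Q(s) = s² + s = s + s²)
(Q(13) + r(8)) + J = (13*(1 + 13) - 9) + 22 = (13*14 - 9) + 22 = (182 - 9) + 22 = 173 + 22 = 195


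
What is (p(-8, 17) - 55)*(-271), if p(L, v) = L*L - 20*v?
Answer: 89701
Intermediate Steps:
p(L, v) = L**2 - 20*v
(p(-8, 17) - 55)*(-271) = (((-8)**2 - 20*17) - 55)*(-271) = ((64 - 340) - 55)*(-271) = (-276 - 55)*(-271) = -331*(-271) = 89701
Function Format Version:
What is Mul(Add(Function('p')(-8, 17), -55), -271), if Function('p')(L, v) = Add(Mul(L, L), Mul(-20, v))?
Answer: 89701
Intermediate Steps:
Function('p')(L, v) = Add(Pow(L, 2), Mul(-20, v))
Mul(Add(Function('p')(-8, 17), -55), -271) = Mul(Add(Add(Pow(-8, 2), Mul(-20, 17)), -55), -271) = Mul(Add(Add(64, -340), -55), -271) = Mul(Add(-276, -55), -271) = Mul(-331, -271) = 89701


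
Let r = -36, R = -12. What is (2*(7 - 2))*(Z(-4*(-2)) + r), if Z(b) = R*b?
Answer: -1320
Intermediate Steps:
Z(b) = -12*b
(2*(7 - 2))*(Z(-4*(-2)) + r) = (2*(7 - 2))*(-(-48)*(-2) - 36) = (2*5)*(-12*8 - 36) = 10*(-96 - 36) = 10*(-132) = -1320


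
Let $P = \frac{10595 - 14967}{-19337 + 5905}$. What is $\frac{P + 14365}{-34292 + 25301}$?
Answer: $- \frac{48238763}{30191778} \approx -1.5977$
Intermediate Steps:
$P = \frac{1093}{3358}$ ($P = - \frac{4372}{-13432} = \left(-4372\right) \left(- \frac{1}{13432}\right) = \frac{1093}{3358} \approx 0.32549$)
$\frac{P + 14365}{-34292 + 25301} = \frac{\frac{1093}{3358} + 14365}{-34292 + 25301} = \frac{48238763}{3358 \left(-8991\right)} = \frac{48238763}{3358} \left(- \frac{1}{8991}\right) = - \frac{48238763}{30191778}$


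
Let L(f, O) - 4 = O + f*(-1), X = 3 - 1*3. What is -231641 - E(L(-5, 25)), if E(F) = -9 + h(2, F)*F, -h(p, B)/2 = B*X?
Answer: -231632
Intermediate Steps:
X = 0 (X = 3 - 3 = 0)
L(f, O) = 4 + O - f (L(f, O) = 4 + (O + f*(-1)) = 4 + (O - f) = 4 + O - f)
h(p, B) = 0 (h(p, B) = -2*B*0 = -2*0 = 0)
E(F) = -9 (E(F) = -9 + 0*F = -9 + 0 = -9)
-231641 - E(L(-5, 25)) = -231641 - 1*(-9) = -231641 + 9 = -231632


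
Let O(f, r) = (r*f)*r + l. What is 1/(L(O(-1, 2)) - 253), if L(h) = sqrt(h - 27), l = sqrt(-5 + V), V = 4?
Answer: -1/(253 - sqrt(-31 + I)) ≈ -0.0039521 - 8.7015e-5*I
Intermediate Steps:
l = I (l = sqrt(-5 + 4) = sqrt(-1) = I ≈ 1.0*I)
O(f, r) = I + f*r**2 (O(f, r) = (r*f)*r + I = (f*r)*r + I = f*r**2 + I = I + f*r**2)
L(h) = sqrt(-27 + h)
1/(L(O(-1, 2)) - 253) = 1/(sqrt(-27 + (I - 1*2**2)) - 253) = 1/(sqrt(-27 + (I - 1*4)) - 253) = 1/(sqrt(-27 + (I - 4)) - 253) = 1/(sqrt(-27 + (-4 + I)) - 253) = 1/(sqrt(-31 + I) - 253) = 1/(-253 + sqrt(-31 + I))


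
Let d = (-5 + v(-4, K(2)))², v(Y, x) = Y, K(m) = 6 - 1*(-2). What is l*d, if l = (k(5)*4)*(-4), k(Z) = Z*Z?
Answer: -32400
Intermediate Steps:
k(Z) = Z²
K(m) = 8 (K(m) = 6 + 2 = 8)
d = 81 (d = (-5 - 4)² = (-9)² = 81)
l = -400 (l = (5²*4)*(-4) = (25*4)*(-4) = 100*(-4) = -400)
l*d = -400*81 = -32400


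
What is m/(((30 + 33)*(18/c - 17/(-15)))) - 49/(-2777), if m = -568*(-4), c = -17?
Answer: 536313791/1108023 ≈ 484.03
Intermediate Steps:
m = 2272
m/(((30 + 33)*(18/c - 17/(-15)))) - 49/(-2777) = 2272/(((30 + 33)*(18/(-17) - 17/(-15)))) - 49/(-2777) = 2272/((63*(18*(-1/17) - 17*(-1/15)))) - 49*(-1/2777) = 2272/((63*(-18/17 + 17/15))) + 49/2777 = 2272/((63*(19/255))) + 49/2777 = 2272/(399/85) + 49/2777 = 2272*(85/399) + 49/2777 = 193120/399 + 49/2777 = 536313791/1108023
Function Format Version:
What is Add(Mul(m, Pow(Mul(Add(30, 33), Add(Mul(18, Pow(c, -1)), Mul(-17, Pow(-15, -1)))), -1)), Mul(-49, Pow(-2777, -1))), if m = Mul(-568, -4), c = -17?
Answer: Rational(536313791, 1108023) ≈ 484.03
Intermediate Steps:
m = 2272
Add(Mul(m, Pow(Mul(Add(30, 33), Add(Mul(18, Pow(c, -1)), Mul(-17, Pow(-15, -1)))), -1)), Mul(-49, Pow(-2777, -1))) = Add(Mul(2272, Pow(Mul(Add(30, 33), Add(Mul(18, Pow(-17, -1)), Mul(-17, Pow(-15, -1)))), -1)), Mul(-49, Pow(-2777, -1))) = Add(Mul(2272, Pow(Mul(63, Add(Mul(18, Rational(-1, 17)), Mul(-17, Rational(-1, 15)))), -1)), Mul(-49, Rational(-1, 2777))) = Add(Mul(2272, Pow(Mul(63, Add(Rational(-18, 17), Rational(17, 15))), -1)), Rational(49, 2777)) = Add(Mul(2272, Pow(Mul(63, Rational(19, 255)), -1)), Rational(49, 2777)) = Add(Mul(2272, Pow(Rational(399, 85), -1)), Rational(49, 2777)) = Add(Mul(2272, Rational(85, 399)), Rational(49, 2777)) = Add(Rational(193120, 399), Rational(49, 2777)) = Rational(536313791, 1108023)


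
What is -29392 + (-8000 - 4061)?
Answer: -41453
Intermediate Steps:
-29392 + (-8000 - 4061) = -29392 - 12061 = -41453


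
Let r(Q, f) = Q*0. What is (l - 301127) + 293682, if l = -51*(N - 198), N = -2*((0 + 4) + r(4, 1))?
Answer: 3061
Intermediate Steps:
r(Q, f) = 0
N = -8 (N = -2*((0 + 4) + 0) = -2*(4 + 0) = -2*4 = -8)
l = 10506 (l = -51*(-8 - 198) = -51*(-206) = 10506)
(l - 301127) + 293682 = (10506 - 301127) + 293682 = -290621 + 293682 = 3061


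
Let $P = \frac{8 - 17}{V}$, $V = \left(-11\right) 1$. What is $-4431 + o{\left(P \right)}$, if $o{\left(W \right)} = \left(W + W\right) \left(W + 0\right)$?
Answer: $- \frac{535989}{121} \approx -4429.7$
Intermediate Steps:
$V = -11$
$P = \frac{9}{11}$ ($P = \frac{8 - 17}{-11} = \left(8 - 17\right) \left(- \frac{1}{11}\right) = \left(-9\right) \left(- \frac{1}{11}\right) = \frac{9}{11} \approx 0.81818$)
$o{\left(W \right)} = 2 W^{2}$ ($o{\left(W \right)} = 2 W W = 2 W^{2}$)
$-4431 + o{\left(P \right)} = -4431 + 2 \left(\frac{9}{11}\right)^{2} = -4431 + 2 \cdot \frac{81}{121} = -4431 + \frac{162}{121} = - \frac{535989}{121}$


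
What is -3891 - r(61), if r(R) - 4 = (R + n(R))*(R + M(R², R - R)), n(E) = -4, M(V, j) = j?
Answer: -7372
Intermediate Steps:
r(R) = 4 + R*(-4 + R) (r(R) = 4 + (R - 4)*(R + (R - R)) = 4 + (-4 + R)*(R + 0) = 4 + (-4 + R)*R = 4 + R*(-4 + R))
-3891 - r(61) = -3891 - (4 + 61² - 4*61) = -3891 - (4 + 3721 - 244) = -3891 - 1*3481 = -3891 - 3481 = -7372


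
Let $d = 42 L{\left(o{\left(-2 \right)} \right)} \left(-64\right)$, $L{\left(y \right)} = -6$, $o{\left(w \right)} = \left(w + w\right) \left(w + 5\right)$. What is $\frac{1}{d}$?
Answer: $\frac{1}{16128} \approx 6.2004 \cdot 10^{-5}$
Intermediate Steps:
$o{\left(w \right)} = 2 w \left(5 + w\right)$
$d = 16128$ ($d = 42 \left(-6\right) \left(-64\right) = \left(-252\right) \left(-64\right) = 16128$)
$\frac{1}{d} = \frac{1}{16128}$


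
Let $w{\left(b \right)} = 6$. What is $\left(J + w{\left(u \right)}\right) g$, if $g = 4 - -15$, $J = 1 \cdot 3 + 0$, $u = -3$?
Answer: $171$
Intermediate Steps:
$J = 3$ ($J = 3 + 0 = 3$)
$g = 19$ ($g = 4 + 15 = 19$)
$\left(J + w{\left(u \right)}\right) g = \left(3 + 6\right) 19 = 9 \cdot 19 = 171$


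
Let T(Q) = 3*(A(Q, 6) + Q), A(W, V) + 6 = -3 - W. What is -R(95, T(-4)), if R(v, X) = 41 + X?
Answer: -14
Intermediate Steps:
A(W, V) = -9 - W (A(W, V) = -6 + (-3 - W) = -9 - W)
T(Q) = -27 (T(Q) = 3*((-9 - Q) + Q) = 3*(-9) = -27)
-R(95, T(-4)) = -(41 - 27) = -1*14 = -14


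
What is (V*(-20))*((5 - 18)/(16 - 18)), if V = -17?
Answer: 2210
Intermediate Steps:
(V*(-20))*((5 - 18)/(16 - 18)) = (-17*(-20))*((5 - 18)/(16 - 18)) = 340*(-13/(-2)) = 340*(-13*(-1/2)) = 340*(13/2) = 2210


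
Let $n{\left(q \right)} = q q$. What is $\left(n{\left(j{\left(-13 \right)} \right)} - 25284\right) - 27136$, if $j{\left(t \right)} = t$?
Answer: $-52251$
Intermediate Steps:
$n{\left(q \right)} = q^{2}$
$\left(n{\left(j{\left(-13 \right)} \right)} - 25284\right) - 27136 = \left(\left(-13\right)^{2} - 25284\right) - 27136 = \left(169 - 25284\right) - 27136 = -25115 - 27136 = -52251$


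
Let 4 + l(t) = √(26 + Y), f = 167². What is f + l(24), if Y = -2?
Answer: 27885 + 2*√6 ≈ 27890.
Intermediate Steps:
f = 27889
l(t) = -4 + 2*√6 (l(t) = -4 + √(26 - 2) = -4 + √24 = -4 + 2*√6)
f + l(24) = 27889 + (-4 + 2*√6) = 27885 + 2*√6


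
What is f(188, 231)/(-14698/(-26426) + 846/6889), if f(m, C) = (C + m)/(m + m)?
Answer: 38139205583/23238852584 ≈ 1.6412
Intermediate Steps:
f(m, C) = (C + m)/(2*m) (f(m, C) = (C + m)/((2*m)) = (C + m)*(1/(2*m)) = (C + m)/(2*m))
f(188, 231)/(-14698/(-26426) + 846/6889) = ((½)*(231 + 188)/188)/(-14698/(-26426) + 846/6889) = ((½)*(1/188)*419)/(-14698*(-1/26426) + 846*(1/6889)) = 419/(376*(7349/13213 + 846/6889)) = 419/(376*(61805459/91024357)) = (419/376)*(91024357/61805459) = 38139205583/23238852584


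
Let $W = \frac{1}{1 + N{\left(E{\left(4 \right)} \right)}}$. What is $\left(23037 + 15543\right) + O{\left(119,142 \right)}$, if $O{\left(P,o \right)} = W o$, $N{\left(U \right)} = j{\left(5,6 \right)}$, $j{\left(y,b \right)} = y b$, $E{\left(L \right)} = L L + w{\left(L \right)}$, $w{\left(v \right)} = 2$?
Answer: $\frac{1196122}{31} \approx 38585.0$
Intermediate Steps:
$E{\left(L \right)} = 2 + L^{2}$ ($E{\left(L \right)} = L L + 2 = L^{2} + 2 = 2 + L^{2}$)
$j{\left(y,b \right)} = b y$
$N{\left(U \right)} = 30$ ($N{\left(U \right)} = 6 \cdot 5 = 30$)
$W = \frac{1}{31}$ ($W = \frac{1}{1 + 30} = \frac{1}{31} \approx 0.032258$)
$O{\left(P,o \right)} = \frac{o}{31}$
$\left(23037 + 15543\right) + O{\left(119,142 \right)} = \left(23037 + 15543\right) + \frac{1}{31} \cdot 142 = 38580 + \frac{142}{31} = \frac{1196122}{31}$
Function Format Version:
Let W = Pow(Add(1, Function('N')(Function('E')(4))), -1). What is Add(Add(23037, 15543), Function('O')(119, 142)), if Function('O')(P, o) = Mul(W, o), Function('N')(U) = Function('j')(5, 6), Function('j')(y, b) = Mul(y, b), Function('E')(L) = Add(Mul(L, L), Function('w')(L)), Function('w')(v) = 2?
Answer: Rational(1196122, 31) ≈ 38585.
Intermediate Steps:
Function('E')(L) = Add(2, Pow(L, 2)) (Function('E')(L) = Add(Mul(L, L), 2) = Add(Pow(L, 2), 2) = Add(2, Pow(L, 2)))
Function('j')(y, b) = Mul(b, y)
Function('N')(U) = 30 (Function('N')(U) = Mul(6, 5) = 30)
W = Rational(1, 31) (W = Pow(Add(1, 30), -1) = Pow(31, -1) = Rational(1, 31) ≈ 0.032258)
Function('O')(P, o) = Mul(Rational(1, 31), o)
Add(Add(23037, 15543), Function('O')(119, 142)) = Add(Add(23037, 15543), Mul(Rational(1, 31), 142)) = Add(38580, Rational(142, 31)) = Rational(1196122, 31)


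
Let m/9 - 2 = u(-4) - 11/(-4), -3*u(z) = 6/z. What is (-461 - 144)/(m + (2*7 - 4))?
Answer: -2420/229 ≈ -10.568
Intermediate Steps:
u(z) = -2/z
m = 189/4 (m = 18 + 9*(-2/(-4) - 11/(-4)) = 18 + 9*(-2*(-¼) - 11*(-¼)) = 18 + 9*(½ + 11/4) = 18 + 9*(13/4) = 18 + 117/4 = 189/4 ≈ 47.250)
(-461 - 144)/(m + (2*7 - 4)) = (-461 - 144)/(189/4 + (2*7 - 4)) = -605/(189/4 + (14 - 4)) = -605/(189/4 + 10) = -605/229/4 = -605*4/229 = -2420/229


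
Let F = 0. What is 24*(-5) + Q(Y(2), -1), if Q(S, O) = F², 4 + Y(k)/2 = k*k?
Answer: -120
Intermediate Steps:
Y(k) = -8 + 2*k² (Y(k) = -8 + 2*(k*k) = -8 + 2*k²)
Q(S, O) = 0 (Q(S, O) = 0² = 0)
24*(-5) + Q(Y(2), -1) = 24*(-5) + 0 = -120 + 0 = -120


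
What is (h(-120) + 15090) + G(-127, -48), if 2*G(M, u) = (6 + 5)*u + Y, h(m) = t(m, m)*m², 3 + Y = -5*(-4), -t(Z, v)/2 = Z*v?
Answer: -829410331/2 ≈ -4.1471e+8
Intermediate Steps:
t(Z, v) = -2*Z*v
Y = 17 (Y = -3 - 5*(-4) = -3 + 20 = 17)
h(m) = -2*m⁴ (h(m) = (-2*m*m)*m² = (-2*m²)*m² = -2*m⁴)
G(M, u) = 17/2 + 11*u/2 (G(M, u) = ((6 + 5)*u + 17)/2 = (11*u + 17)/2 = (17 + 11*u)/2 = 17/2 + 11*u/2)
(h(-120) + 15090) + G(-127, -48) = (-2*(-120)⁴ + 15090) + (17/2 + (11/2)*(-48)) = (-2*207360000 + 15090) + (17/2 - 264) = (-414720000 + 15090) - 511/2 = -414704910 - 511/2 = -829410331/2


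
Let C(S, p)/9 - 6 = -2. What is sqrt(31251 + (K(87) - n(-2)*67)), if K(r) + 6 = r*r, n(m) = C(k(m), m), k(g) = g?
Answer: sqrt(36402) ≈ 190.79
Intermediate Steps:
C(S, p) = 36 (C(S, p) = 54 + 9*(-2) = 54 - 18 = 36)
n(m) = 36
K(r) = -6 + r**2 (K(r) = -6 + r*r = -6 + r**2)
sqrt(31251 + (K(87) - n(-2)*67)) = sqrt(31251 + ((-6 + 87**2) - 36*67)) = sqrt(31251 + ((-6 + 7569) - 1*2412)) = sqrt(31251 + (7563 - 2412)) = sqrt(31251 + 5151) = sqrt(36402)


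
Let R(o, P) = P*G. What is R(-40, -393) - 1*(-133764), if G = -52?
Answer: 154200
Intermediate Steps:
R(o, P) = -52*P (R(o, P) = P*(-52) = -52*P)
R(-40, -393) - 1*(-133764) = -52*(-393) - 1*(-133764) = 20436 + 133764 = 154200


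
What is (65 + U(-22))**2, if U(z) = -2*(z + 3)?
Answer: 10609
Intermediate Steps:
U(z) = -6 - 2*z (U(z) = -2*(3 + z) = -6 - 2*z)
(65 + U(-22))**2 = (65 + (-6 - 2*(-22)))**2 = (65 + (-6 + 44))**2 = (65 + 38)**2 = 103**2 = 10609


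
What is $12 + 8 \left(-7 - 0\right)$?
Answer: $-44$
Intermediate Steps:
$12 + 8 \left(-7 - 0\right) = 12 + 8 \left(-7 + 0\right) = 12 + 8 \left(-7\right) = 12 - 56 = -44$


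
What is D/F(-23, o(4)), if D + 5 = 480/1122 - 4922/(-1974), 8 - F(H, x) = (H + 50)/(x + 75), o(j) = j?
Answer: -30310562/111664245 ≈ -0.27144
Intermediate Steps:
F(H, x) = 8 - (50 + H)/(75 + x) (F(H, x) = 8 - (H + 50)/(x + 75) = 8 - (50 + H)/(75 + x))
D = -383678/184569 (D = -5 + (480/1122 - 4922/(-1974)) = -5 + (480*(1/1122) - 4922*(-1/1974)) = -5 + (80/187 + 2461/987) = -5 + 539167/184569 = -383678/184569 ≈ -2.0788)
D/F(-23, o(4)) = -383678*(75 + 4)/(550 - 1*(-23) + 8*4)/184569 = -383678*79/(550 + 23 + 32)/184569 = -383678/(184569*((1/79)*605)) = -383678/(184569*605/79) = -383678/184569*79/605 = -30310562/111664245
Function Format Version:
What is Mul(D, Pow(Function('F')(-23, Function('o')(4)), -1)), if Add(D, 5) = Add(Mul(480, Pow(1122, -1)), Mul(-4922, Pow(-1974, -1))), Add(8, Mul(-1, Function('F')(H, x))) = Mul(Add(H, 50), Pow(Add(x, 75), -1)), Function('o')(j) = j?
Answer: Rational(-30310562, 111664245) ≈ -0.27144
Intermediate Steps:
Function('F')(H, x) = Add(8, Mul(-1, Pow(Add(75, x), -1), Add(50, H))) (Function('F')(H, x) = Add(8, Mul(-1, Mul(Add(H, 50), Pow(Add(x, 75), -1)))) = Add(8, Mul(-1, Mul(Add(50, H), Pow(Add(75, x), -1)))) = Add(8, Mul(-1, Mul(Pow(Add(75, x), -1), Add(50, H)))) = Add(8, Mul(-1, Pow(Add(75, x), -1), Add(50, H))))
D = Rational(-383678, 184569) (D = Add(-5, Add(Mul(480, Pow(1122, -1)), Mul(-4922, Pow(-1974, -1)))) = Add(-5, Add(Mul(480, Rational(1, 1122)), Mul(-4922, Rational(-1, 1974)))) = Add(-5, Add(Rational(80, 187), Rational(2461, 987))) = Add(-5, Rational(539167, 184569)) = Rational(-383678, 184569) ≈ -2.0788)
Mul(D, Pow(Function('F')(-23, Function('o')(4)), -1)) = Mul(Rational(-383678, 184569), Pow(Mul(Pow(Add(75, 4), -1), Add(550, Mul(-1, -23), Mul(8, 4))), -1)) = Mul(Rational(-383678, 184569), Pow(Mul(Pow(79, -1), Add(550, 23, 32)), -1)) = Mul(Rational(-383678, 184569), Pow(Mul(Rational(1, 79), 605), -1)) = Mul(Rational(-383678, 184569), Pow(Rational(605, 79), -1)) = Mul(Rational(-383678, 184569), Rational(79, 605)) = Rational(-30310562, 111664245)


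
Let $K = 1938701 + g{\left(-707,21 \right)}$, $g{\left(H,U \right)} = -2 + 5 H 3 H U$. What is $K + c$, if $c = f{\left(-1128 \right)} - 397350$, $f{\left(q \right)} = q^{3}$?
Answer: $-1276255368$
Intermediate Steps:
$g{\left(H,U \right)} = -2 + 15 U H^{2}$ ($g{\left(H,U \right)} = -2 + 15 H H U = -2 + 15 U H^{2}$)
$c = -1435646502$ ($c = \left(-1128\right)^{3} - 397350 = -1435249152 - 397350 = -1435646502$)
$K = 159391134$ ($K = 1938701 - \left(2 - 315 \left(-707\right)^{2}\right) = 1938701 - \left(2 - 157452435\right) = 1938701 + \left(-2 + 157452435\right) = 1938701 + 157452433 = 159391134$)
$K + c = 159391134 - 1435646502 = -1276255368$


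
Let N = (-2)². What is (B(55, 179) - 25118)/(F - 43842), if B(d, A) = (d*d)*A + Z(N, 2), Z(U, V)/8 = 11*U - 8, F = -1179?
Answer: -4005/349 ≈ -11.476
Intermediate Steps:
N = 4
Z(U, V) = -64 + 88*U (Z(U, V) = 8*(11*U - 8) = 8*(-8 + 11*U) = -64 + 88*U)
B(d, A) = 288 + A*d² (B(d, A) = (d*d)*A + (-64 + 88*4) = d²*A + (-64 + 352) = A*d² + 288 = 288 + A*d²)
(B(55, 179) - 25118)/(F - 43842) = ((288 + 179*55²) - 25118)/(-1179 - 43842) = ((288 + 179*3025) - 25118)/(-45021) = ((288 + 541475) - 25118)*(-1/45021) = (541763 - 25118)*(-1/45021) = 516645*(-1/45021) = -4005/349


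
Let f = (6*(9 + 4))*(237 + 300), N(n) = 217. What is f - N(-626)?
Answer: 41669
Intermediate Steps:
f = 41886 (f = (6*13)*537 = 78*537 = 41886)
f - N(-626) = 41886 - 1*217 = 41886 - 217 = 41669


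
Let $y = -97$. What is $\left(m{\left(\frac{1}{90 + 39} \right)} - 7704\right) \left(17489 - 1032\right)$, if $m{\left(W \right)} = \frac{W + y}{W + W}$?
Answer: $-229739720$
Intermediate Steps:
$m{\left(W \right)} = \frac{-97 + W}{2 W}$ ($m{\left(W \right)} = \frac{W - 97}{W + W} = \frac{-97 + W}{2 W}$)
$\left(m{\left(\frac{1}{90 + 39} \right)} - 7704\right) \left(17489 - 1032\right) = \left(\frac{-97 + \frac{1}{90 + 39}}{2 \frac{1}{90 + 39}} - 7704\right) \left(17489 - 1032\right) = \left(\frac{-97 + \frac{1}{129}}{2 \cdot \frac{1}{129}} - 7704\right) 16457 = \left(\frac{\frac{1}{\frac{1}{129}} \left(-97 + \frac{1}{129}\right)}{2} - 7704\right) 16457 = \left(\frac{1}{2} \cdot 129 \left(- \frac{12512}{129}\right) - 7704\right) 16457 = \left(-6256 - 7704\right) 16457 = \left(-13960\right) 16457 = -229739720$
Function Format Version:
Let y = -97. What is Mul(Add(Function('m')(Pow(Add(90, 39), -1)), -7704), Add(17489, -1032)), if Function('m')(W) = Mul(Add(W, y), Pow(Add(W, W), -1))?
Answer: -229739720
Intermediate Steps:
Function('m')(W) = Mul(Rational(1, 2), Pow(W, -1), Add(-97, W)) (Function('m')(W) = Mul(Add(W, -97), Pow(Add(W, W), -1)) = Mul(Add(-97, W), Pow(Mul(2, W), -1)) = Mul(Add(-97, W), Mul(Rational(1, 2), Pow(W, -1))) = Mul(Rational(1, 2), Pow(W, -1), Add(-97, W)))
Mul(Add(Function('m')(Pow(Add(90, 39), -1)), -7704), Add(17489, -1032)) = Mul(Add(Mul(Rational(1, 2), Pow(Pow(Add(90, 39), -1), -1), Add(-97, Pow(Add(90, 39), -1))), -7704), Add(17489, -1032)) = Mul(Add(Mul(Rational(1, 2), Pow(Pow(129, -1), -1), Add(-97, Pow(129, -1))), -7704), 16457) = Mul(Add(Mul(Rational(1, 2), Pow(Rational(1, 129), -1), Add(-97, Rational(1, 129))), -7704), 16457) = Mul(Add(Mul(Rational(1, 2), 129, Rational(-12512, 129)), -7704), 16457) = Mul(Add(-6256, -7704), 16457) = Mul(-13960, 16457) = -229739720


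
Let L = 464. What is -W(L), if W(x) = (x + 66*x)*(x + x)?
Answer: -28849664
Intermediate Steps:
W(x) = 134*x² (W(x) = (67*x)*(2*x) = 134*x²)
-W(L) = -134*464² = -134*215296 = -1*28849664 = -28849664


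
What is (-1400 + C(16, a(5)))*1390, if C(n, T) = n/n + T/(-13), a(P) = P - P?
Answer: -1944610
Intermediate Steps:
a(P) = 0
C(n, T) = 1 - T/13 (C(n, T) = 1 + T*(-1/13) = 1 - T/13)
(-1400 + C(16, a(5)))*1390 = (-1400 + (1 - 1/13*0))*1390 = (-1400 + (1 + 0))*1390 = (-1400 + 1)*1390 = -1399*1390 = -1944610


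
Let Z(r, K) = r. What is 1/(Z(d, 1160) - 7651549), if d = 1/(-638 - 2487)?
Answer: -3125/23911090626 ≈ -1.3069e-7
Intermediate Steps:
d = -1/3125 (d = 1/(-3125) = -1/3125 ≈ -0.00032000)
1/(Z(d, 1160) - 7651549) = 1/(-1/3125 - 7651549) = 1/(-23911090626/3125) = -3125/23911090626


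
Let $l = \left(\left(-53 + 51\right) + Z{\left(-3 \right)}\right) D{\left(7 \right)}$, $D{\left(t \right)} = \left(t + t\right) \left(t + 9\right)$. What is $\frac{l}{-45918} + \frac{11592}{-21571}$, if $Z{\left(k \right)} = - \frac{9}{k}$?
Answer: $- \frac{268556680}{495248589} \approx -0.54227$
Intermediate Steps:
$D{\left(t \right)} = 2 t \left(9 + t\right)$
$l = 224$ ($l = \left(\left(-53 + 51\right) - \frac{9}{-3}\right) 2 \cdot 7 \left(9 + 7\right) = \left(-2 - -3\right) 2 \cdot 7 \cdot 16 = \left(-2 + 3\right) 224 = 1 \cdot 224 = 224$)
$\frac{l}{-45918} + \frac{11592}{-21571} = \frac{224}{-45918} + \frac{11592}{-21571} = 224 \left(- \frac{1}{45918}\right) + 11592 \left(- \frac{1}{21571}\right) = - \frac{112}{22959} - \frac{11592}{21571} = - \frac{268556680}{495248589}$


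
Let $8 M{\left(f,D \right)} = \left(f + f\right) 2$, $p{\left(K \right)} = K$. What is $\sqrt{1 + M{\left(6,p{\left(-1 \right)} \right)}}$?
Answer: $2$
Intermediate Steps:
$M{\left(f,D \right)} = \frac{f}{2}$ ($M{\left(f,D \right)} = \frac{\left(f + f\right) 2}{8} = \frac{2 f 2}{8} = \frac{4 f}{8} = \frac{f}{2}$)
$\sqrt{1 + M{\left(6,p{\left(-1 \right)} \right)}} = \sqrt{1 + \frac{1}{2} \cdot 6} = \sqrt{1 + 3} = \sqrt{4} = 2$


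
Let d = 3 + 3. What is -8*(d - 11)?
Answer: 40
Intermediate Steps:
d = 6
-8*(d - 11) = -8*(6 - 11) = -8*(-5) = 40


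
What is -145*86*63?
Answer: -785610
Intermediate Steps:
-145*86*63 = -12470*63 = -785610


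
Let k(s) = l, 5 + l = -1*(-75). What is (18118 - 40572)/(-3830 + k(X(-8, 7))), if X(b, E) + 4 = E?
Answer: 11227/1880 ≈ 5.9718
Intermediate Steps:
X(b, E) = -4 + E
l = 70 (l = -5 - 1*(-75) = -5 + 75 = 70)
k(s) = 70
(18118 - 40572)/(-3830 + k(X(-8, 7))) = (18118 - 40572)/(-3830 + 70) = -22454/(-3760) = -22454*(-1/3760) = 11227/1880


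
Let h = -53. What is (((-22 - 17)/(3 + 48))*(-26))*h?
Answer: -17914/17 ≈ -1053.8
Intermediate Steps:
(((-22 - 17)/(3 + 48))*(-26))*h = (((-22 - 17)/(3 + 48))*(-26))*(-53) = (-39/51*(-26))*(-53) = (-39*1/51*(-26))*(-53) = -13/17*(-26)*(-53) = (338/17)*(-53) = -17914/17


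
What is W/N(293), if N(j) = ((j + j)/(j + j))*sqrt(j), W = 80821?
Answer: 80821*sqrt(293)/293 ≈ 4721.6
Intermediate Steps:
N(j) = sqrt(j) (N(j) = ((2*j)/((2*j)))*sqrt(j) = ((2*j)*(1/(2*j)))*sqrt(j) = 1*sqrt(j) = sqrt(j))
W/N(293) = 80821/(sqrt(293)) = 80821*(sqrt(293)/293) = 80821*sqrt(293)/293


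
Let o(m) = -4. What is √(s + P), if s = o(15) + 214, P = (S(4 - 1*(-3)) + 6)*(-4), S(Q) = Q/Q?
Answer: √182 ≈ 13.491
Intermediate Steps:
S(Q) = 1
P = -28 (P = (1 + 6)*(-4) = 7*(-4) = -28)
s = 210 (s = -4 + 214 = 210)
√(s + P) = √(210 - 28) = √182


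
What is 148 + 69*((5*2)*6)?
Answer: 4288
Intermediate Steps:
148 + 69*((5*2)*6) = 148 + 69*(10*6) = 148 + 69*60 = 148 + 4140 = 4288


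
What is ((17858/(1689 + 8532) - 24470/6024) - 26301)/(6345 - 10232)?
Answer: 269921566297/39887943108 ≈ 6.7670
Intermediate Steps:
((17858/(1689 + 8532) - 24470/6024) - 26301)/(6345 - 10232) = ((17858/10221 - 24470*1/6024) - 26301)/(-3887) = ((17858*(1/10221) - 12235/3012) - 26301)*(-1/3887) = ((17858/10221 - 12235/3012) - 26301)*(-1/3887) = (-23755213/10261884 - 26301)*(-1/3887) = -269921566297/10261884*(-1/3887) = 269921566297/39887943108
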